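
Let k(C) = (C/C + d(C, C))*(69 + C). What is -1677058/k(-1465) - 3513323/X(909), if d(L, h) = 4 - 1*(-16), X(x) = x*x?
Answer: 213787430705/4037208966 ≈ 52.954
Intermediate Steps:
X(x) = x²
d(L, h) = 20 (d(L, h) = 4 + 16 = 20)
k(C) = 1449 + 21*C (k(C) = (C/C + 20)*(69 + C) = (1 + 20)*(69 + C) = 21*(69 + C) = 1449 + 21*C)
-1677058/k(-1465) - 3513323/X(909) = -1677058/(1449 + 21*(-1465)) - 3513323/(909²) = -1677058/(1449 - 30765) - 3513323/826281 = -1677058/(-29316) - 3513323*1/826281 = -1677058*(-1/29316) - 3513323/826281 = 838529/14658 - 3513323/826281 = 213787430705/4037208966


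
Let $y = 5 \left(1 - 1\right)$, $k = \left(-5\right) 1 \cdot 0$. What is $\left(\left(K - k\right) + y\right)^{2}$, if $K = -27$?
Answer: $729$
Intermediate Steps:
$k = 0$ ($k = \left(-5\right) 0 = 0$)
$y = 0$ ($y = 5 \cdot 0 = 0$)
$\left(\left(K - k\right) + y\right)^{2} = \left(\left(-27 - 0\right) + 0\right)^{2} = \left(\left(-27 + 0\right) + 0\right)^{2} = \left(-27 + 0\right)^{2} = \left(-27\right)^{2} = 729$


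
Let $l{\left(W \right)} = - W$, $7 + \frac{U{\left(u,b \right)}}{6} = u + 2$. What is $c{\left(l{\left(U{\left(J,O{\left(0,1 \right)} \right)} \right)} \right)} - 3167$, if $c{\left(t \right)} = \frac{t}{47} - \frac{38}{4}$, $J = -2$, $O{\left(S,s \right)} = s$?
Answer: $- \frac{298507}{94} \approx -3175.6$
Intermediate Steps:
$U{\left(u,b \right)} = -30 + 6 u$ ($U{\left(u,b \right)} = -42 + 6 \left(u + 2\right) = -42 + 6 \left(2 + u\right) = -42 + \left(12 + 6 u\right) = -30 + 6 u$)
$c{\left(t \right)} = - \frac{19}{2} + \frac{t}{47}$ ($c{\left(t \right)} = t \frac{1}{47} - \frac{19}{2} = \frac{t}{47} - \frac{19}{2} = - \frac{19}{2} + \frac{t}{47}$)
$c{\left(l{\left(U{\left(J,O{\left(0,1 \right)} \right)} \right)} \right)} - 3167 = \left(- \frac{19}{2} + \frac{\left(-1\right) \left(-30 + 6 \left(-2\right)\right)}{47}\right) - 3167 = \left(- \frac{19}{2} + \frac{\left(-1\right) \left(-30 - 12\right)}{47}\right) - 3167 = \left(- \frac{19}{2} + \frac{\left(-1\right) \left(-42\right)}{47}\right) - 3167 = \left(- \frac{19}{2} + \frac{1}{47} \cdot 42\right) - 3167 = \left(- \frac{19}{2} + \frac{42}{47}\right) - 3167 = - \frac{809}{94} - 3167 = - \frac{298507}{94}$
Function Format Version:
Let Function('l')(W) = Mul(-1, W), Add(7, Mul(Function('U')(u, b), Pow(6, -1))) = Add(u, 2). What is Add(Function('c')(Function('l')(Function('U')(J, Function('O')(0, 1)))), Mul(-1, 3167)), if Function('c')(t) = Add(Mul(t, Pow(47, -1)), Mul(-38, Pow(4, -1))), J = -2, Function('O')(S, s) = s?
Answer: Rational(-298507, 94) ≈ -3175.6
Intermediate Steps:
Function('U')(u, b) = Add(-30, Mul(6, u)) (Function('U')(u, b) = Add(-42, Mul(6, Add(u, 2))) = Add(-42, Mul(6, Add(2, u))) = Add(-42, Add(12, Mul(6, u))) = Add(-30, Mul(6, u)))
Function('c')(t) = Add(Rational(-19, 2), Mul(Rational(1, 47), t)) (Function('c')(t) = Add(Mul(t, Rational(1, 47)), Mul(-38, Rational(1, 4))) = Add(Mul(Rational(1, 47), t), Rational(-19, 2)) = Add(Rational(-19, 2), Mul(Rational(1, 47), t)))
Add(Function('c')(Function('l')(Function('U')(J, Function('O')(0, 1)))), Mul(-1, 3167)) = Add(Add(Rational(-19, 2), Mul(Rational(1, 47), Mul(-1, Add(-30, Mul(6, -2))))), Mul(-1, 3167)) = Add(Add(Rational(-19, 2), Mul(Rational(1, 47), Mul(-1, Add(-30, -12)))), -3167) = Add(Add(Rational(-19, 2), Mul(Rational(1, 47), Mul(-1, -42))), -3167) = Add(Add(Rational(-19, 2), Mul(Rational(1, 47), 42)), -3167) = Add(Add(Rational(-19, 2), Rational(42, 47)), -3167) = Add(Rational(-809, 94), -3167) = Rational(-298507, 94)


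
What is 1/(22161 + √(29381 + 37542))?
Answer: 22161/491042998 - √66923/491042998 ≈ 4.4604e-5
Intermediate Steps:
1/(22161 + √(29381 + 37542)) = 1/(22161 + √66923)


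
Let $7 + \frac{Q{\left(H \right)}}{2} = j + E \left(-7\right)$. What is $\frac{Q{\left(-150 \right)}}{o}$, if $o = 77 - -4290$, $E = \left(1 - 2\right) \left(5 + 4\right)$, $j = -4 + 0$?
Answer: $\frac{104}{4367} \approx 0.023815$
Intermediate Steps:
$j = -4$
$E = -9$ ($E = \left(-1\right) 9 = -9$)
$Q{\left(H \right)} = 104$ ($Q{\left(H \right)} = -14 + 2 \left(-4 - -63\right) = -14 + 2 \left(-4 + 63\right) = -14 + 2 \cdot 59 = -14 + 118 = 104$)
$o = 4367$ ($o = 77 + 4290 = 4367$)
$\frac{Q{\left(-150 \right)}}{o} = \frac{104}{4367}$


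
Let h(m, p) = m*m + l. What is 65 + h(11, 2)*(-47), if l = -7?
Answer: -5293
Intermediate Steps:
h(m, p) = -7 + m² (h(m, p) = m*m - 7 = m² - 7 = -7 + m²)
65 + h(11, 2)*(-47) = 65 + (-7 + 11²)*(-47) = 65 + (-7 + 121)*(-47) = 65 + 114*(-47) = 65 - 5358 = -5293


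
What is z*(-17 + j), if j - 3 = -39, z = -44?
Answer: 2332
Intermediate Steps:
j = -36 (j = 3 - 39 = -36)
z*(-17 + j) = -44*(-17 - 36) = -44*(-53) = 2332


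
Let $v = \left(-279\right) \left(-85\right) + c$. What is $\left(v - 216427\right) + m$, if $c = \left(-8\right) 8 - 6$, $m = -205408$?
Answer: $-398190$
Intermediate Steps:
$c = -70$ ($c = -64 - 6 = -70$)
$v = 23645$ ($v = \left(-279\right) \left(-85\right) - 70 = 23715 - 70 = 23645$)
$\left(v - 216427\right) + m = \left(23645 - 216427\right) - 205408 = -192782 - 205408 = -398190$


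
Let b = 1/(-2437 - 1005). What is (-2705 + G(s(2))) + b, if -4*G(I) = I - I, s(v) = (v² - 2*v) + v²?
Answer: -9310611/3442 ≈ -2705.0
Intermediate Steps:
s(v) = -2*v + 2*v²
b = -1/3442 (b = 1/(-3442) = -1/3442 ≈ -0.00029053)
G(I) = 0 (G(I) = -(I - I)/4 = -¼*0 = 0)
(-2705 + G(s(2))) + b = (-2705 + 0) - 1/3442 = -2705 - 1/3442 = -9310611/3442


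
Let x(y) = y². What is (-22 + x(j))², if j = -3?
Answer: 169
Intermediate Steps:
(-22 + x(j))² = (-22 + (-3)²)² = (-22 + 9)² = (-13)² = 169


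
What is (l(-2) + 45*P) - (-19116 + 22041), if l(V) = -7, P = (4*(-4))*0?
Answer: -2932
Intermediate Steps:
P = 0 (P = -16*0 = 0)
(l(-2) + 45*P) - (-19116 + 22041) = (-7 + 45*0) - (-19116 + 22041) = (-7 + 0) - 1*2925 = -7 - 2925 = -2932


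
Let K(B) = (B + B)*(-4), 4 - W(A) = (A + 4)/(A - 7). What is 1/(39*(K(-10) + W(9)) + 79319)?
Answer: 2/164683 ≈ 1.2145e-5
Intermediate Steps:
W(A) = 4 - (4 + A)/(-7 + A) (W(A) = 4 - (A + 4)/(A - 7) = 4 - (4 + A)/(-7 + A))
K(B) = -8*B (K(B) = (2*B)*(-4) = -8*B)
1/(39*(K(-10) + W(9)) + 79319) = 1/(39*(-8*(-10) + (-32 + 3*9)/(-7 + 9)) + 79319) = 1/(39*(80 + (-32 + 27)/2) + 79319) = 1/(39*(80 + (½)*(-5)) + 79319) = 1/(39*(80 - 5/2) + 79319) = 1/(39*(155/2) + 79319) = 1/(6045/2 + 79319) = 1/(164683/2) = 2/164683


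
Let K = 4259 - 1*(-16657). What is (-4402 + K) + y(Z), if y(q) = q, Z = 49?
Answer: 16563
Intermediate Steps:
K = 20916 (K = 4259 + 16657 = 20916)
(-4402 + K) + y(Z) = (-4402 + 20916) + 49 = 16514 + 49 = 16563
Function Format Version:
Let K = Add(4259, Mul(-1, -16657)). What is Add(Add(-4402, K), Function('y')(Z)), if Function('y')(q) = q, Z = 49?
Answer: 16563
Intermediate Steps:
K = 20916 (K = Add(4259, 16657) = 20916)
Add(Add(-4402, K), Function('y')(Z)) = Add(Add(-4402, 20916), 49) = Add(16514, 49) = 16563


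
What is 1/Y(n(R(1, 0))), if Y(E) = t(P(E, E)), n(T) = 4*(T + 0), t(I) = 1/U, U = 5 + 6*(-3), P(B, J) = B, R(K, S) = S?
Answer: -13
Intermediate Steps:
U = -13 (U = 5 - 18 = -13)
t(I) = -1/13 (t(I) = 1/(-13) = -1/13)
n(T) = 4*T
Y(E) = -1/13
1/Y(n(R(1, 0))) = 1/(-1/13) = -13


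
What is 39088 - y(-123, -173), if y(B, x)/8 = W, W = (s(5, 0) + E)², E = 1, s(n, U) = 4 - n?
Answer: 39088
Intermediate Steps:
W = 0 (W = ((4 - 1*5) + 1)² = ((4 - 5) + 1)² = (-1 + 1)² = 0² = 0)
y(B, x) = 0 (y(B, x) = 8*0 = 0)
39088 - y(-123, -173) = 39088 - 1*0 = 39088 + 0 = 39088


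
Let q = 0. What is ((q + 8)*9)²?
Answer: 5184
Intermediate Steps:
((q + 8)*9)² = ((0 + 8)*9)² = (8*9)² = 72² = 5184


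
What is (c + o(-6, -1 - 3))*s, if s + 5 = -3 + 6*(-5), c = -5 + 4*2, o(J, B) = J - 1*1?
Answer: 152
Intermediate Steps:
o(J, B) = -1 + J (o(J, B) = J - 1 = -1 + J)
c = 3 (c = -5 + 8 = 3)
s = -38 (s = -5 + (-3 + 6*(-5)) = -5 + (-3 - 30) = -5 - 33 = -38)
(c + o(-6, -1 - 3))*s = (3 + (-1 - 6))*(-38) = (3 - 7)*(-38) = -4*(-38) = 152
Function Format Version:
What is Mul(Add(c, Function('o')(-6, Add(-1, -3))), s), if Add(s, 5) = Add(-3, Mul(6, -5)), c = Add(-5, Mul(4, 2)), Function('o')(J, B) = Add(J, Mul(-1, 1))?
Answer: 152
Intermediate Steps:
Function('o')(J, B) = Add(-1, J) (Function('o')(J, B) = Add(J, -1) = Add(-1, J))
c = 3 (c = Add(-5, 8) = 3)
s = -38 (s = Add(-5, Add(-3, Mul(6, -5))) = Add(-5, Add(-3, -30)) = Add(-5, -33) = -38)
Mul(Add(c, Function('o')(-6, Add(-1, -3))), s) = Mul(Add(3, Add(-1, -6)), -38) = Mul(Add(3, -7), -38) = Mul(-4, -38) = 152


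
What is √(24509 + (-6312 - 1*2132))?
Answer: 3*√1785 ≈ 126.75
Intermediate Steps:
√(24509 + (-6312 - 1*2132)) = √(24509 + (-6312 - 2132)) = √(24509 - 8444) = √16065 = 3*√1785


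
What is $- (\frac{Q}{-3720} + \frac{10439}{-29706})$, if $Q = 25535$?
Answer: $\frac{8859731}{1227848} \approx 7.2157$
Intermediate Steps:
$- (\frac{Q}{-3720} + \frac{10439}{-29706}) = - (\frac{25535}{-3720} + \frac{10439}{-29706}) = - (25535 \left(- \frac{1}{3720}\right) + 10439 \left(- \frac{1}{29706}\right)) = - (- \frac{5107}{744} - \frac{10439}{29706}) = \left(-1\right) \left(- \frac{8859731}{1227848}\right) = \frac{8859731}{1227848}$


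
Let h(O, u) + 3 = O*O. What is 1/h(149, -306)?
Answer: 1/22198 ≈ 4.5049e-5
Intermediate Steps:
h(O, u) = -3 + O² (h(O, u) = -3 + O*O = -3 + O²)
1/h(149, -306) = 1/(-3 + 149²) = 1/(-3 + 22201) = 1/22198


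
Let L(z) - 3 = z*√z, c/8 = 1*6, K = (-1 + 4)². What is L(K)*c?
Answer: 1440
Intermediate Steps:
K = 9 (K = 3² = 9)
c = 48 (c = 8*(1*6) = 8*6 = 48)
L(z) = 3 + z^(3/2) (L(z) = 3 + z*√z = 3 + z^(3/2))
L(K)*c = (3 + 9^(3/2))*48 = (3 + 27)*48 = 30*48 = 1440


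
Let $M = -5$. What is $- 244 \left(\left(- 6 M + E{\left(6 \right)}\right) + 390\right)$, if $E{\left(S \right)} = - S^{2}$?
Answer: $-93696$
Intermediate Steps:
$- 244 \left(\left(- 6 M + E{\left(6 \right)}\right) + 390\right) = - 244 \left(\left(\left(-6\right) \left(-5\right) - 6^{2}\right) + 390\right) = - 244 \left(\left(30 - 36\right) + 390\right) = - 244 \left(-6 + 390\right) = \left(-244\right) 384 = -93696$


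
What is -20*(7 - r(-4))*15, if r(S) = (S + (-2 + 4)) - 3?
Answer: -3600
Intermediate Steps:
r(S) = -1 + S (r(S) = (S + 2) - 3 = (2 + S) - 3 = -1 + S)
-20*(7 - r(-4))*15 = -20*(7 - (-1 - 4))*15 = -20*(7 - 1*(-5))*15 = -20*(7 + 5)*15 = -20*12*15 = -240*15 = -3600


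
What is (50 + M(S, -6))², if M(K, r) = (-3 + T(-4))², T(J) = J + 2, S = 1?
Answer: 5625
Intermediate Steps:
T(J) = 2 + J
M(K, r) = 25 (M(K, r) = (-3 + (2 - 4))² = (-3 - 2)² = (-5)² = 25)
(50 + M(S, -6))² = (50 + 25)² = 75² = 5625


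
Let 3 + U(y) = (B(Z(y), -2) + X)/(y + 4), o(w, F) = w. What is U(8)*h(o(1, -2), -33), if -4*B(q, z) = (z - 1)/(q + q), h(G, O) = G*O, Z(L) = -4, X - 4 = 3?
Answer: 10241/128 ≈ 80.008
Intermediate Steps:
X = 7 (X = 4 + 3 = 7)
B(q, z) = -(-1 + z)/(8*q) (B(q, z) = -(z - 1)/(4*(q + q)) = -(-1 + z)/(4*(2*q)) = -(-1 + z)*1/(2*q)/4 = -(-1 + z)/(8*q))
U(y) = -3 + 221/(32*(4 + y)) (U(y) = -3 + ((⅛)*(1 - 1*(-2))/(-4) + 7)/(y + 4) = -3 + ((⅛)*(-¼)*(1 + 2) + 7)/(4 + y) = -3 + ((⅛)*(-¼)*3 + 7)/(4 + y) = -3 + (-3/32 + 7)/(4 + y) = -3 + 221/(32*(4 + y)))
U(8)*h(o(1, -2), -33) = ((-163 - 96*8)/(32*(4 + 8)))*(1*(-33)) = ((1/32)*(-163 - 768)/12)*(-33) = ((1/32)*(1/12)*(-931))*(-33) = -931/384*(-33) = 10241/128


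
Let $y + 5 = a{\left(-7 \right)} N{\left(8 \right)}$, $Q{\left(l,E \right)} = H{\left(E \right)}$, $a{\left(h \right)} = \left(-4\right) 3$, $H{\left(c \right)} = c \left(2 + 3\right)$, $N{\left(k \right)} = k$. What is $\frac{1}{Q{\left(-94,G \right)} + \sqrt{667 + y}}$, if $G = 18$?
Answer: $\frac{45}{3767} - \frac{\sqrt{566}}{7534} \approx 0.0087881$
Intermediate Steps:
$H{\left(c \right)} = 5 c$ ($H{\left(c \right)} = c 5 = 5 c$)
$a{\left(h \right)} = -12$
$Q{\left(l,E \right)} = 5 E$
$y = -101$ ($y = -5 - 96 = -101$)
$\frac{1}{Q{\left(-94,G \right)} + \sqrt{667 + y}} = \frac{1}{5 \cdot 18 + \sqrt{667 - 101}} = \frac{1}{90 + \sqrt{566}}$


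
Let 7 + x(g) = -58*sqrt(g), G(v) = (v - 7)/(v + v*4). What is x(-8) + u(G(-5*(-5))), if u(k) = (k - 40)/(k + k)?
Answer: -2617/18 - 116*I*sqrt(2) ≈ -145.39 - 164.05*I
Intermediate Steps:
G(v) = (-7 + v)/(5*v) (G(v) = (-7 + v)/(v + 4*v) = (-7 + v)/((5*v)) = (-7 + v)*(1/(5*v)) = (-7 + v)/(5*v))
u(k) = (-40 + k)/(2*k) (u(k) = (-40 + k)/((2*k)) = (-40 + k)*(1/(2*k)) = (-40 + k)/(2*k))
x(g) = -7 - 58*sqrt(g)
x(-8) + u(G(-5*(-5))) = (-7 - 116*I*sqrt(2)) + (-40 + (-7 - 5*(-5))/(5*((-5*(-5)))))/(2*(((-7 - 5*(-5))/(5*((-5*(-5))))))) = (-7 - 116*I*sqrt(2)) + (-40 + (1/5)*(-7 + 25)/25)/(2*(((1/5)*(-7 + 25)/25))) = (-7 - 116*I*sqrt(2)) + (-40 + (1/5)*(1/25)*18)/(2*(((1/5)*(1/25)*18))) = (-7 - 116*I*sqrt(2)) + (-40 + 18/125)/(2*(18/125)) = (-7 - 116*I*sqrt(2)) + (1/2)*(125/18)*(-4982/125) = (-7 - 116*I*sqrt(2)) - 2491/18 = -2617/18 - 116*I*sqrt(2)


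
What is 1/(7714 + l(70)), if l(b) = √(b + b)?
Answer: 551/4250404 - √35/29752828 ≈ 0.00012944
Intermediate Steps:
l(b) = √2*√b (l(b) = √(2*b) = √2*√b)
1/(7714 + l(70)) = 1/(7714 + √2*√70) = 1/(7714 + 2*√35)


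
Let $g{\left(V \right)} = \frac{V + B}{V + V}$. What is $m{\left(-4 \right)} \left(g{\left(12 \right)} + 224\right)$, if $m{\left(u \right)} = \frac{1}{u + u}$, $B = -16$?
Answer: $- \frac{1343}{48} \approx -27.979$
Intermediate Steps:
$m{\left(u \right)} = \frac{1}{2 u}$
$g{\left(V \right)} = \frac{-16 + V}{2 V}$ ($g{\left(V \right)} = \frac{V - 16}{V + V} = \frac{-16 + V}{2 V}$)
$m{\left(-4 \right)} \left(g{\left(12 \right)} + 224\right) = \frac{1}{2 \left(-4\right)} \left(\frac{-16 + 12}{2 \cdot 12} + 224\right) = \frac{1}{2} \left(- \frac{1}{4}\right) \left(\frac{1}{2} \cdot \frac{1}{12} \left(-4\right) + 224\right) = - \frac{- \frac{1}{6} + 224}{8} = \left(- \frac{1}{8}\right) \frac{1343}{6} = - \frac{1343}{48}$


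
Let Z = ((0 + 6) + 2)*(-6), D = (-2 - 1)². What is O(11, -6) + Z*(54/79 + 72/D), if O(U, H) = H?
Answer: -33402/79 ≈ -422.81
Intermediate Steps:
D = 9 (D = (-3)² = 9)
Z = -48 (Z = (6 + 2)*(-6) = 8*(-6) = -48)
O(11, -6) + Z*(54/79 + 72/D) = -6 - 48*(54/79 + 72/9) = -6 - 48*(54*(1/79) + 72*(⅑)) = -6 - 48*(54/79 + 8) = -6 - 48*686/79 = -6 - 32928/79 = -33402/79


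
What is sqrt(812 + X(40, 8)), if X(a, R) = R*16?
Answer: 2*sqrt(235) ≈ 30.659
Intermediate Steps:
X(a, R) = 16*R
sqrt(812 + X(40, 8)) = sqrt(812 + 16*8) = sqrt(812 + 128) = sqrt(940) = 2*sqrt(235)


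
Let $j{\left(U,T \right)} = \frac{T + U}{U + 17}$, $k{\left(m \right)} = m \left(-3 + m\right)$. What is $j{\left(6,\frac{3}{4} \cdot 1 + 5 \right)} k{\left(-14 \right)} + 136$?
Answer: $\frac{11849}{46} \approx 257.59$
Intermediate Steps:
$j{\left(U,T \right)} = \frac{T + U}{17 + U}$
$j{\left(6,\frac{3}{4} \cdot 1 + 5 \right)} k{\left(-14 \right)} + 136 = \frac{\left(\frac{3}{4} \cdot 1 + 5\right) + 6}{17 + 6} \left(- 14 \left(-3 - 14\right)\right) + 136 = \frac{\left(3 \cdot \frac{1}{4} \cdot 1 + 5\right) + 6}{23} \left(\left(-14\right) \left(-17\right)\right) + 136 = \frac{\left(\frac{3}{4} \cdot 1 + 5\right) + 6}{23} \cdot 238 + 136 = \frac{\left(\frac{3}{4} + 5\right) + 6}{23} \cdot 238 + 136 = \frac{\frac{23}{4} + 6}{23} \cdot 238 + 136 = \frac{1}{23} \cdot \frac{47}{4} \cdot 238 + 136 = \frac{47}{92} \cdot 238 + 136 = \frac{5593}{46} + 136 = \frac{11849}{46}$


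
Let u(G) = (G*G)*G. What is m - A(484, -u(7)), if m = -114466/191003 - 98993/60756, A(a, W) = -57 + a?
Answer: -4981017376711/11604578268 ≈ -429.23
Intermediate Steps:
u(G) = G³ (u(G) = G²*G = G³)
m = -25862456275/11604578268 (m = -114466*1/191003 - 98993*1/60756 = -114466/191003 - 98993/60756 = -25862456275/11604578268 ≈ -2.2286)
m - A(484, -u(7)) = -25862456275/11604578268 - (-57 + 484) = -25862456275/11604578268 - 1*427 = -25862456275/11604578268 - 427 = -4981017376711/11604578268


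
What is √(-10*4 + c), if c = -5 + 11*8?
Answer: √43 ≈ 6.5574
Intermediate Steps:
c = 83 (c = -5 + 88 = 83)
√(-10*4 + c) = √(-10*4 + 83) = √(-2*20 + 83) = √(-40 + 83) = √43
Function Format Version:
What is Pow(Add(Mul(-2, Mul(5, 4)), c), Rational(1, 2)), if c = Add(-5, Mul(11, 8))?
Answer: Pow(43, Rational(1, 2)) ≈ 6.5574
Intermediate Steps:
c = 83 (c = Add(-5, 88) = 83)
Pow(Add(Mul(-2, Mul(5, 4)), c), Rational(1, 2)) = Pow(Add(Mul(-2, Mul(5, 4)), 83), Rational(1, 2)) = Pow(Add(Mul(-2, 20), 83), Rational(1, 2)) = Pow(Add(-40, 83), Rational(1, 2)) = Pow(43, Rational(1, 2))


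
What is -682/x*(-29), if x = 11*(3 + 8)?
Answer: 1798/11 ≈ 163.45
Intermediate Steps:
x = 121 (x = 11*11 = 121)
-682/x*(-29) = -682/121*(-29) = -682*1/121*(-29) = -62/11*(-29) = 1798/11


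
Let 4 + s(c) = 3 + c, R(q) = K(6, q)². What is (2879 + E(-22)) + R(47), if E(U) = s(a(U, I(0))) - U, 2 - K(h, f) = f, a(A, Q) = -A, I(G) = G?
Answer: 4947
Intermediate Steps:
K(h, f) = 2 - f
R(q) = (2 - q)²
s(c) = -1 + c (s(c) = -4 + (3 + c) = -1 + c)
E(U) = -1 - 2*U (E(U) = (-1 - U) - U = -1 - 2*U)
(2879 + E(-22)) + R(47) = (2879 + (-1 - 2*(-22))) + (-2 + 47)² = (2879 + (-1 + 44)) + 45² = (2879 + 43) + 2025 = 2922 + 2025 = 4947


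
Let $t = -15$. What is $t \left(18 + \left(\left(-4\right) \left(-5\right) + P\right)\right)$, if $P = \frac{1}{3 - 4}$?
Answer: $-555$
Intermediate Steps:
$P = -1$ ($P = \frac{1}{-1} = -1$)
$t \left(18 + \left(\left(-4\right) \left(-5\right) + P\right)\right) = - 15 \left(18 - -19\right) = - 15 \left(18 + \left(20 - 1\right)\right) = - 15 \left(18 + 19\right) = \left(-15\right) 37 = -555$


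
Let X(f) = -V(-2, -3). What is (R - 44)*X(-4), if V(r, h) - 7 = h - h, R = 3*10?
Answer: 98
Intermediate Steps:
R = 30
V(r, h) = 7 (V(r, h) = 7 + (h - h) = 7 + 0 = 7)
X(f) = -7 (X(f) = -1*7 = -7)
(R - 44)*X(-4) = (30 - 44)*(-7) = -14*(-7) = 98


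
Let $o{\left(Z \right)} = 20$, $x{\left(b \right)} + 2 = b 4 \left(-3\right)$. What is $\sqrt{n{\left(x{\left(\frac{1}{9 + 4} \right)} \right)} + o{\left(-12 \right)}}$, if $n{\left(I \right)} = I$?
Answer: $\frac{\sqrt{2886}}{13} \approx 4.1324$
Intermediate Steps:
$x{\left(b \right)} = -2 - 12 b$ ($x{\left(b \right)} = -2 + b 4 \left(-3\right) = -2 + 4 b \left(-3\right) = -2 - 12 b$)
$\sqrt{n{\left(x{\left(\frac{1}{9 + 4} \right)} \right)} + o{\left(-12 \right)}} = \sqrt{\left(-2 - \frac{12}{9 + 4}\right) + 20} = \sqrt{\left(-2 - \frac{12}{13}\right) + 20} = \sqrt{- \frac{38}{13} + 20} = \sqrt{\frac{222}{13}} = \frac{\sqrt{2886}}{13}$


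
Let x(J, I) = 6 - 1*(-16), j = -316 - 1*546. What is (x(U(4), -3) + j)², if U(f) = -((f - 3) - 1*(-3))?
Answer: 705600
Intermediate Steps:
j = -862 (j = -316 - 546 = -862)
U(f) = -f (U(f) = -((-3 + f) + 3) = -f)
x(J, I) = 22 (x(J, I) = 6 + 16 = 22)
(x(U(4), -3) + j)² = (22 - 862)² = (-840)² = 705600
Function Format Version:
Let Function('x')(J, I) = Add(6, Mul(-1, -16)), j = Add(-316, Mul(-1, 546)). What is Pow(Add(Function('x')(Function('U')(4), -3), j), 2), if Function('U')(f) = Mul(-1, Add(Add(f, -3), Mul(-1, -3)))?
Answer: 705600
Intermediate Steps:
j = -862 (j = Add(-316, -546) = -862)
Function('U')(f) = Mul(-1, f) (Function('U')(f) = Mul(-1, Add(Add(-3, f), 3)) = Mul(-1, f))
Function('x')(J, I) = 22 (Function('x')(J, I) = Add(6, 16) = 22)
Pow(Add(Function('x')(Function('U')(4), -3), j), 2) = Pow(Add(22, -862), 2) = Pow(-840, 2) = 705600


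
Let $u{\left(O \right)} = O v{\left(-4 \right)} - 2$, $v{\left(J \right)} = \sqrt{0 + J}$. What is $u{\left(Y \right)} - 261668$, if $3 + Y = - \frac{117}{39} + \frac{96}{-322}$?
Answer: $-261670 - \frac{2028 i}{161} \approx -2.6167 \cdot 10^{5} - 12.596 i$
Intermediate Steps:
$Y = - \frac{1014}{161}$ ($Y = -3 + \left(- \frac{117}{39} + \frac{96}{-322}\right) = -3 + \left(\left(-117\right) \frac{1}{39} + 96 \left(- \frac{1}{322}\right)\right) = -3 - \frac{531}{161} = - \frac{1014}{161} \approx -6.2981$)
$v{\left(J \right)} = \sqrt{J}$
$u{\left(O \right)} = -2 + 2 i O$ ($u{\left(O \right)} = O \sqrt{-4} - 2 = O 2 i - 2 = 2 i O - 2 = -2 + 2 i O$)
$u{\left(Y \right)} - 261668 = \left(-2 + 2 i \left(- \frac{1014}{161}\right)\right) - 261668 = \left(-2 - \frac{2028 i}{161}\right) - 261668 = -261670 - \frac{2028 i}{161}$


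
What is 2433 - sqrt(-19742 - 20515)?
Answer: 2433 - 9*I*sqrt(497) ≈ 2433.0 - 200.64*I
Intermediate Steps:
2433 - sqrt(-19742 - 20515) = 2433 - sqrt(-40257) = 2433 - 9*I*sqrt(497)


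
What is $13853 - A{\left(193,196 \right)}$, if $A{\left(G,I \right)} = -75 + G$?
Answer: $13735$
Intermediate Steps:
$13853 - A{\left(193,196 \right)} = 13853 - \left(-75 + 193\right) = 13853 - 118 = 13735$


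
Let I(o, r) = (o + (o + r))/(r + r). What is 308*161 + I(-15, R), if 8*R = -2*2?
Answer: 99237/2 ≈ 49619.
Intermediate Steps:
R = -½ (R = (-2*2)/8 = (⅛)*(-4) = -½ ≈ -0.50000)
I(o, r) = (r + 2*o)/(2*r) (I(o, r) = (r + 2*o)/((2*r)) = (r + 2*o)*(1/(2*r)) = (r + 2*o)/(2*r))
308*161 + I(-15, R) = 308*161 + (-15 + (½)*(-½))/(-½) = 49588 - 2*(-15 - ¼) = 49588 - 2*(-61/4) = 49588 + 61/2 = 99237/2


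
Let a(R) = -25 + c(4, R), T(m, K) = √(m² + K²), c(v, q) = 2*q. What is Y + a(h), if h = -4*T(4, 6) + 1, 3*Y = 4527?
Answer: 1486 - 16*√13 ≈ 1428.3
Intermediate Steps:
Y = 1509 (Y = (⅓)*4527 = 1509)
T(m, K) = √(K² + m²)
h = 1 - 8*√13 (h = -4*√(6² + 4²) + 1 = -4*√(36 + 16) + 1 = -8*√13 + 1 = 1 - 8*√13 ≈ -27.844)
a(R) = -25 + 2*R
Y + a(h) = 1509 + (-25 + 2*(1 - 8*√13)) = 1509 + (-25 + (2 - 16*√13)) = 1509 + (-23 - 16*√13) = 1486 - 16*√13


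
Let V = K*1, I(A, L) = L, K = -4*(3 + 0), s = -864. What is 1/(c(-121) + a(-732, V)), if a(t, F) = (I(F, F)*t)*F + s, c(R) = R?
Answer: -1/106393 ≈ -9.3991e-6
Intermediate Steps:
K = -12 (K = -4*3 = -12)
V = -12 (V = -12*1 = -12)
a(t, F) = -864 + t*F² (a(t, F) = (F*t)*F - 864 = t*F² - 864 = -864 + t*F²)
1/(c(-121) + a(-732, V)) = 1/(-121 + (-864 - 732*(-12)²)) = 1/(-121 + (-864 - 732*144)) = 1/(-121 + (-864 - 105408)) = 1/(-121 - 106272) = 1/(-106393) = -1/106393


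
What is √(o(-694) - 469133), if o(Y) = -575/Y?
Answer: 3*I*√25105660282/694 ≈ 684.93*I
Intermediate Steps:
√(o(-694) - 469133) = √(-575/(-694) - 469133) = √(-575*(-1/694) - 469133) = √(575/694 - 469133) = √(-325577727/694) = 3*I*√25105660282/694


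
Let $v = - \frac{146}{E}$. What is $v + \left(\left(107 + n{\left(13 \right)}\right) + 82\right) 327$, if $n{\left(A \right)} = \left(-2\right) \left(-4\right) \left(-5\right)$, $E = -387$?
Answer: $\frac{18855947}{387} \approx 48723.0$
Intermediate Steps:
$v = \frac{146}{387}$ ($v = - \frac{146}{-387} = \left(-146\right) \left(- \frac{1}{387}\right) = \frac{146}{387} \approx 0.37726$)
$n{\left(A \right)} = -40$ ($n{\left(A \right)} = 8 \left(-5\right) = -40$)
$v + \left(\left(107 + n{\left(13 \right)}\right) + 82\right) 327 = \frac{146}{387} + \left(\left(107 - 40\right) + 82\right) 327 = \frac{146}{387} + \left(67 + 82\right) 327 = \frac{146}{387} + 149 \cdot 327 = \frac{146}{387} + 48723 = \frac{18855947}{387}$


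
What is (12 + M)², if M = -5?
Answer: 49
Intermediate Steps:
(12 + M)² = (12 - 5)² = 7² = 49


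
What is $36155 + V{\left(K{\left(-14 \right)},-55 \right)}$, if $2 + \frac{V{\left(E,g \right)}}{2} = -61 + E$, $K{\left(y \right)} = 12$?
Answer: $36053$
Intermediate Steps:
$V{\left(E,g \right)} = -126 + 2 E$ ($V{\left(E,g \right)} = -4 + 2 \left(-61 + E\right) = -4 + \left(-122 + 2 E\right) = -126 + 2 E$)
$36155 + V{\left(K{\left(-14 \right)},-55 \right)} = 36155 + \left(-126 + 2 \cdot 12\right) = 36155 + \left(-126 + 24\right) = 36155 - 102 = 36053$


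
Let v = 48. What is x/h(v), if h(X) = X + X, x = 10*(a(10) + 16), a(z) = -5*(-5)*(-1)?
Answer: -15/16 ≈ -0.93750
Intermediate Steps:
a(z) = -25 (a(z) = 25*(-1) = -25)
x = -90 (x = 10*(-25 + 16) = 10*(-9) = -90)
h(X) = 2*X
x/h(v) = -90/(2*48) = -90/96 = -90*1/96 = -15/16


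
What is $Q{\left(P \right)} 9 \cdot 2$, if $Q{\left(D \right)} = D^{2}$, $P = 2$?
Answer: $72$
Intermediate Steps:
$Q{\left(P \right)} 9 \cdot 2 = 2^{2} \cdot 9 \cdot 2 = 4 \cdot 9 \cdot 2 = 36 \cdot 2 = 72$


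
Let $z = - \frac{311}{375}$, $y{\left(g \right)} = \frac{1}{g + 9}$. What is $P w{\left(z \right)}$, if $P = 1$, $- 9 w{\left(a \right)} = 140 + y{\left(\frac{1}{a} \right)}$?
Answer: $- \frac{339671}{21816} \approx -15.57$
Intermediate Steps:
$y{\left(g \right)} = \frac{1}{9 + g}$
$z = - \frac{311}{375}$ ($z = \left(-311\right) \frac{1}{375} = - \frac{311}{375} \approx -0.82933$)
$w{\left(a \right)} = - \frac{140}{9} - \frac{1}{9 \left(9 + \frac{1}{a}\right)}$ ($w{\left(a \right)} = - \frac{140 + \frac{1}{9 + \frac{1}{a}}}{9} = - \frac{140}{9} - \frac{1}{9 \left(9 + \frac{1}{a}\right)}$)
$P w{\left(z \right)} = 1 \frac{-140 - - \frac{392171}{375}}{9 \left(1 + 9 \left(- \frac{311}{375}\right)\right)} = 1 \frac{-140 + \frac{392171}{375}}{9 \left(1 - \frac{933}{125}\right)} = 1 \cdot \frac{1}{9} \frac{1}{- \frac{808}{125}} \cdot \frac{339671}{375} = 1 \cdot \frac{1}{9} \left(- \frac{125}{808}\right) \frac{339671}{375} = 1 \left(- \frac{339671}{21816}\right) = - \frac{339671}{21816}$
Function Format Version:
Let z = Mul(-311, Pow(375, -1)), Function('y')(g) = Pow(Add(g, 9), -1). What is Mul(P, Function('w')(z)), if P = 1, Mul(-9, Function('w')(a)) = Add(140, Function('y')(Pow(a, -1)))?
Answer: Rational(-339671, 21816) ≈ -15.570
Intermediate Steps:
Function('y')(g) = Pow(Add(9, g), -1)
z = Rational(-311, 375) (z = Mul(-311, Rational(1, 375)) = Rational(-311, 375) ≈ -0.82933)
Function('w')(a) = Add(Rational(-140, 9), Mul(Rational(-1, 9), Pow(Add(9, Pow(a, -1)), -1))) (Function('w')(a) = Mul(Rational(-1, 9), Add(140, Pow(Add(9, Pow(a, -1)), -1))) = Add(Rational(-140, 9), Mul(Rational(-1, 9), Pow(Add(9, Pow(a, -1)), -1))))
Mul(P, Function('w')(z)) = Mul(1, Mul(Rational(1, 9), Pow(Add(1, Mul(9, Rational(-311, 375))), -1), Add(-140, Mul(-1261, Rational(-311, 375))))) = Mul(1, Mul(Rational(1, 9), Pow(Add(1, Rational(-933, 125)), -1), Add(-140, Rational(392171, 375)))) = Mul(1, Mul(Rational(1, 9), Pow(Rational(-808, 125), -1), Rational(339671, 375))) = Mul(1, Mul(Rational(1, 9), Rational(-125, 808), Rational(339671, 375))) = Mul(1, Rational(-339671, 21816)) = Rational(-339671, 21816)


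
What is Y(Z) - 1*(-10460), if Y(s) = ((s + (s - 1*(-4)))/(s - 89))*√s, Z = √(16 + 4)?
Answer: 10460 - 396*√2*5^(¼)/7901 - 364*√2*5^(¾)/7901 ≈ 10460.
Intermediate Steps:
Z = 2*√5 (Z = √20 = 2*√5 ≈ 4.4721)
Y(s) = √s*(4 + 2*s)/(-89 + s) (Y(s) = ((s + (s + 4))/(-89 + s))*√s = ((s + (4 + s))/(-89 + s))*√s = ((4 + 2*s)/(-89 + s))*√s = √s*(4 + 2*s)/(-89 + s))
Y(Z) - 1*(-10460) = 2*√(2*√5)*(2 + 2*√5)/(-89 + 2*√5) - 1*(-10460) = 2*(√2*5^(¼))*(2 + 2*√5)/(-89 + 2*√5) + 10460 = 2*√2*5^(¼)*(2 + 2*√5)/(-89 + 2*√5) + 10460 = 10460 + 2*√2*5^(¼)*(2 + 2*√5)/(-89 + 2*√5)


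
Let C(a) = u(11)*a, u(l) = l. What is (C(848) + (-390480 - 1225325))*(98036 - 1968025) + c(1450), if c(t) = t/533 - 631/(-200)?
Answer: 320236454379696123/106600 ≈ 3.0041e+12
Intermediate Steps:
C(a) = 11*a
c(t) = 631/200 + t/533 (c(t) = t*(1/533) - 631*(-1/200) = t/533 + 631/200 = 631/200 + t/533)
(C(848) + (-390480 - 1225325))*(98036 - 1968025) + c(1450) = (11*848 + (-390480 - 1225325))*(98036 - 1968025) + (631/200 + (1/533)*1450) = (9328 - 1615805)*(-1869989) + (631/200 + 1450/533) = -1606477*(-1869989) + 626323/106600 = 3004094318753 + 626323/106600 = 320236454379696123/106600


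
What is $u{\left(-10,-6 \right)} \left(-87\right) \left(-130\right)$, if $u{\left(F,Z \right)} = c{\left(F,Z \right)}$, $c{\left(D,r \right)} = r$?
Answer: $-67860$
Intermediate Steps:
$u{\left(F,Z \right)} = Z$
$u{\left(-10,-6 \right)} \left(-87\right) \left(-130\right) = \left(-6\right) \left(-87\right) \left(-130\right) = 522 \left(-130\right) = -67860$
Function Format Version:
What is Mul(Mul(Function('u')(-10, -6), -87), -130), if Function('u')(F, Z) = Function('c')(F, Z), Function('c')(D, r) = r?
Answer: -67860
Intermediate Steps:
Function('u')(F, Z) = Z
Mul(Mul(Function('u')(-10, -6), -87), -130) = Mul(Mul(-6, -87), -130) = Mul(522, -130) = -67860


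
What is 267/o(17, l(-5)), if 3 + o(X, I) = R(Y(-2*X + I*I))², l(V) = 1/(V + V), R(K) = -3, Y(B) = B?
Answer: 89/2 ≈ 44.500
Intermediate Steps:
l(V) = 1/(2*V)
o(X, I) = 6 (o(X, I) = -3 + (-3)² = -3 + 9 = 6)
267/o(17, l(-5)) = 267/6 = 267*(⅙) = 89/2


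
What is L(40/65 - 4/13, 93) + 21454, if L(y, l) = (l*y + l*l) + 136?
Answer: 393479/13 ≈ 30268.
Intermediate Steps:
L(y, l) = 136 + l² + l*y (L(y, l) = (l*y + l²) + 136 = (l² + l*y) + 136 = 136 + l² + l*y)
L(40/65 - 4/13, 93) + 21454 = (136 + 93² + 93*(40/65 - 4/13)) + 21454 = (136 + 8649 + 93*(40*(1/65) - 4*1/13)) + 21454 = (136 + 8649 + 93*(8/13 - 4/13)) + 21454 = (136 + 8649 + 93*(4/13)) + 21454 = (136 + 8649 + 372/13) + 21454 = 114577/13 + 21454 = 393479/13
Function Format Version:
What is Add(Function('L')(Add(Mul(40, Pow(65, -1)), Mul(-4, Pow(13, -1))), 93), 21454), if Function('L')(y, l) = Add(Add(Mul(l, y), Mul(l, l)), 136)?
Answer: Rational(393479, 13) ≈ 30268.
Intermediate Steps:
Function('L')(y, l) = Add(136, Pow(l, 2), Mul(l, y)) (Function('L')(y, l) = Add(Add(Mul(l, y), Pow(l, 2)), 136) = Add(Add(Pow(l, 2), Mul(l, y)), 136) = Add(136, Pow(l, 2), Mul(l, y)))
Add(Function('L')(Add(Mul(40, Pow(65, -1)), Mul(-4, Pow(13, -1))), 93), 21454) = Add(Add(136, Pow(93, 2), Mul(93, Add(Mul(40, Pow(65, -1)), Mul(-4, Pow(13, -1))))), 21454) = Add(Add(136, 8649, Mul(93, Add(Mul(40, Rational(1, 65)), Mul(-4, Rational(1, 13))))), 21454) = Add(Add(136, 8649, Mul(93, Add(Rational(8, 13), Rational(-4, 13)))), 21454) = Add(Add(136, 8649, Mul(93, Rational(4, 13))), 21454) = Add(Add(136, 8649, Rational(372, 13)), 21454) = Add(Rational(114577, 13), 21454) = Rational(393479, 13)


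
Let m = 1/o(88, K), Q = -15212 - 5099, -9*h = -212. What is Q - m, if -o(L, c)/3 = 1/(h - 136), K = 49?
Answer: -549409/27 ≈ -20348.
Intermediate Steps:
h = 212/9 (h = -⅑*(-212) = 212/9 ≈ 23.556)
o(L, c) = 27/1012 (o(L, c) = -3/(212/9 - 136) = -3/(-1012/9) = -3*(-9/1012) = 27/1012)
Q = -20311
m = 1012/27 (m = 1/(27/1012) = 1012/27 ≈ 37.482)
Q - m = -20311 - 1*1012/27 = -20311 - 1012/27 = -549409/27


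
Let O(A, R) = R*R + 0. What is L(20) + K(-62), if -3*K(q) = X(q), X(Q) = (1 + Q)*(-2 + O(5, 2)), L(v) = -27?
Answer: 41/3 ≈ 13.667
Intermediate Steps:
O(A, R) = R**2 (O(A, R) = R**2 + 0 = R**2)
X(Q) = 2 + 2*Q (X(Q) = (1 + Q)*(-2 + 2**2) = (1 + Q)*(-2 + 4) = (1 + Q)*2 = 2 + 2*Q)
K(q) = -2/3 - 2*q/3 (K(q) = -(2 + 2*q)/3 = -2/3 - 2*q/3)
L(20) + K(-62) = -27 + (-2/3 - 2/3*(-62)) = -27 + (-2/3 + 124/3) = -27 + 122/3 = 41/3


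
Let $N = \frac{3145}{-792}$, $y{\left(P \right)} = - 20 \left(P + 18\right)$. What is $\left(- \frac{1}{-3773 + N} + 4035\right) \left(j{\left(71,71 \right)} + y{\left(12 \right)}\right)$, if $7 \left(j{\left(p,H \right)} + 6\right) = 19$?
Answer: $- \frac{7281744495603}{2991361} \approx -2.4343 \cdot 10^{6}$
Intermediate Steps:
$y{\left(P \right)} = -360 - 20 P$ ($y{\left(P \right)} = - 20 \left(18 + P\right) = -360 - 20 P$)
$N = - \frac{3145}{792}$ ($N = 3145 \left(- \frac{1}{792}\right) = - \frac{3145}{792} \approx -3.971$)
$j{\left(p,H \right)} = - \frac{23}{7}$ ($j{\left(p,H \right)} = -6 + \frac{1}{7} \cdot 19 = -6 + \frac{19}{7} = - \frac{23}{7}$)
$\left(- \frac{1}{-3773 + N} + 4035\right) \left(j{\left(71,71 \right)} + y{\left(12 \right)}\right) = \left(- \frac{1}{-3773 - \frac{3145}{792}} + 4035\right) \left(- \frac{23}{7} - 600\right) = \left(- \frac{1}{- \frac{2991361}{792}} + 4035\right) \left(- \frac{23}{7} - 600\right) = \left(\left(-1\right) \left(- \frac{792}{2991361}\right) + 4035\right) \left(- \frac{23}{7} - 600\right) = \left(\frac{792}{2991361} + 4035\right) \left(- \frac{4223}{7}\right) = \frac{12070142427}{2991361} \left(- \frac{4223}{7}\right) = - \frac{7281744495603}{2991361}$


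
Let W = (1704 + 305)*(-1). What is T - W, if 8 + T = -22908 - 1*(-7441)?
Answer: -13466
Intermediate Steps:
T = -15475 (T = -8 + (-22908 - 1*(-7441)) = -8 + (-22908 + 7441) = -8 - 15467 = -15475)
W = -2009 (W = 2009*(-1) = -2009)
T - W = -15475 - 1*(-2009) = -15475 + 2009 = -13466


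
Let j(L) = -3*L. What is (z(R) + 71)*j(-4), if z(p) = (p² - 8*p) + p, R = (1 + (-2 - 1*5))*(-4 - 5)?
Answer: 31308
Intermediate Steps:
R = 54 (R = (1 + (-2 - 5))*(-9) = (1 - 7)*(-9) = -6*(-9) = 54)
z(p) = p² - 7*p
(z(R) + 71)*j(-4) = (54*(-7 + 54) + 71)*(-3*(-4)) = (54*47 + 71)*12 = (2538 + 71)*12 = 2609*12 = 31308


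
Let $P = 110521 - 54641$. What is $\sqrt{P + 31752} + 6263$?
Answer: $6263 + 4 \sqrt{5477} \approx 6559.0$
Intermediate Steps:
$P = 55880$
$\sqrt{P + 31752} + 6263 = \sqrt{55880 + 31752} + 6263 = \sqrt{87632} + 6263 = 4 \sqrt{5477} + 6263 = 6263 + 4 \sqrt{5477}$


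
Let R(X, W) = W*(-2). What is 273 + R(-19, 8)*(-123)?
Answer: 2241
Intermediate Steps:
R(X, W) = -2*W
273 + R(-19, 8)*(-123) = 273 - 2*8*(-123) = 273 - 16*(-123) = 273 + 1968 = 2241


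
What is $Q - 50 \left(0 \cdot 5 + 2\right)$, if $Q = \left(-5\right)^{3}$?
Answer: $-225$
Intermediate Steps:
$Q = -125$
$Q - 50 \left(0 \cdot 5 + 2\right) = -125 - 50 \left(0 \cdot 5 + 2\right) = -125 - 50 \left(0 + 2\right) = -125 - 100 = -225$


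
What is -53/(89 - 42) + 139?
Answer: 6480/47 ≈ 137.87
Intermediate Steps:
-53/(89 - 42) + 139 = -53/47 + 139 = 6480/47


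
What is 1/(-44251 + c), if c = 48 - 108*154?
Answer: -1/60835 ≈ -1.6438e-5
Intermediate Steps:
c = -16584 (c = 48 - 16632 = -16584)
1/(-44251 + c) = 1/(-44251 - 16584) = 1/(-60835) = -1/60835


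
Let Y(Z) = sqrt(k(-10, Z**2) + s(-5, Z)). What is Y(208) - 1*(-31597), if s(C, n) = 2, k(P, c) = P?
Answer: 31597 + 2*I*sqrt(2) ≈ 31597.0 + 2.8284*I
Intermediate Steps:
Y(Z) = 2*I*sqrt(2) (Y(Z) = sqrt(-10 + 2) = sqrt(-8) = 2*I*sqrt(2))
Y(208) - 1*(-31597) = 2*I*sqrt(2) - 1*(-31597) = 2*I*sqrt(2) + 31597 = 31597 + 2*I*sqrt(2)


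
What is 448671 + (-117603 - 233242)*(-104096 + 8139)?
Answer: 33666482336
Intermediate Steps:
448671 + (-117603 - 233242)*(-104096 + 8139) = 448671 - 350845*(-95957) = 448671 + 33666033665 = 33666482336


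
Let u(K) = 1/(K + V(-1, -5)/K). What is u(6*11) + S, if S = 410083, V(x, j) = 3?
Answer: 595850621/1453 ≈ 4.1008e+5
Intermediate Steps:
u(K) = 1/(K + 3/K)
u(6*11) + S = (6*11)/(3 + (6*11)²) + 410083 = 66/(3 + 66²) + 410083 = 66/(3 + 4356) + 410083 = 66/4359 + 410083 = 66*(1/4359) + 410083 = 22/1453 + 410083 = 595850621/1453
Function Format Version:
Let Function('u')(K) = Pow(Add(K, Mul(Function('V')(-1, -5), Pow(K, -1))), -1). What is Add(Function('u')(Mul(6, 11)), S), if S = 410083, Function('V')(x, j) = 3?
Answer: Rational(595850621, 1453) ≈ 4.1008e+5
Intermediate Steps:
Function('u')(K) = Pow(Add(K, Mul(3, Pow(K, -1))), -1)
Add(Function('u')(Mul(6, 11)), S) = Add(Mul(Mul(6, 11), Pow(Add(3, Pow(Mul(6, 11), 2)), -1)), 410083) = Add(Mul(66, Pow(Add(3, Pow(66, 2)), -1)), 410083) = Add(Mul(66, Pow(Add(3, 4356), -1)), 410083) = Add(Mul(66, Pow(4359, -1)), 410083) = Add(Mul(66, Rational(1, 4359)), 410083) = Add(Rational(22, 1453), 410083) = Rational(595850621, 1453)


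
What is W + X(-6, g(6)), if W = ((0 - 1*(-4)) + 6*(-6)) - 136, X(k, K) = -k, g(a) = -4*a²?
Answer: -162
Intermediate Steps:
W = -168 (W = ((0 + 4) - 36) - 136 = (4 - 36) - 136 = -32 - 136 = -168)
W + X(-6, g(6)) = -168 - 1*(-6) = -168 + 6 = -162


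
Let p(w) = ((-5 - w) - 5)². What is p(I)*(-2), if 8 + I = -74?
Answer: -10368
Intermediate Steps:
I = -82 (I = -8 - 74 = -82)
p(w) = (-10 - w)²
p(I)*(-2) = (10 - 82)²*(-2) = (-72)²*(-2) = 5184*(-2) = -10368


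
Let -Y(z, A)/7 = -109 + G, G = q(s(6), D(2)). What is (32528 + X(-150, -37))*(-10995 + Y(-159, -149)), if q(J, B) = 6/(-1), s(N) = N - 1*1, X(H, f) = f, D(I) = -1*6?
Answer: -331083290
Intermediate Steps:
D(I) = -6
s(N) = -1 + N (s(N) = N - 1 = -1 + N)
q(J, B) = -6 (q(J, B) = 6*(-1) = -6)
G = -6
Y(z, A) = 805 (Y(z, A) = -7*(-109 - 6) = -7*(-115) = 805)
(32528 + X(-150, -37))*(-10995 + Y(-159, -149)) = (32528 - 37)*(-10995 + 805) = 32491*(-10190) = -331083290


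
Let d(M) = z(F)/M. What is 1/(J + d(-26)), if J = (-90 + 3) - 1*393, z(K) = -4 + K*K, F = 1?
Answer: -26/12477 ≈ -0.0020838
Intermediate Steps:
z(K) = -4 + K²
d(M) = -3/M (d(M) = (-4 + 1²)/M = (-4 + 1)/M = -3/M)
J = -480 (J = -87 - 393 = -480)
1/(J + d(-26)) = 1/(-480 - 3/(-26)) = 1/(-480 - 3*(-1/26)) = 1/(-480 + 3/26) = 1/(-12477/26) = -26/12477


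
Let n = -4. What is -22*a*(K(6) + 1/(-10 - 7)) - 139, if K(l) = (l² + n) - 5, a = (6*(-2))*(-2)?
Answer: -244187/17 ≈ -14364.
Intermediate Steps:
a = 24 (a = -12*(-2) = 24)
K(l) = -9 + l² (K(l) = (l² - 4) - 5 = (-4 + l²) - 5 = -9 + l²)
-22*a*(K(6) + 1/(-10 - 7)) - 139 = -528*((-9 + 6²) + 1/(-10 - 7)) - 139 = -528*((-9 + 36) + 1/(-17)) - 139 = -528*(27 - 1/17) - 139 = -528*458/17 - 139 = -22*10992/17 - 139 = -241824/17 - 139 = -244187/17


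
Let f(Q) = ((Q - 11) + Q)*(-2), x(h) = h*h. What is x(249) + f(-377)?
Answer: 63531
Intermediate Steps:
x(h) = h²
f(Q) = 22 - 4*Q (f(Q) = ((-11 + Q) + Q)*(-2) = (-11 + 2*Q)*(-2) = 22 - 4*Q)
x(249) + f(-377) = 249² + (22 - 4*(-377)) = 62001 + (22 + 1508) = 62001 + 1530 = 63531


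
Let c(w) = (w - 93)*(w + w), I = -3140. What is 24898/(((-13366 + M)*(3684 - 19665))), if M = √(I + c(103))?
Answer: 83196667/713755551579 + 12449*I*√30/237918517193 ≈ 0.00011656 + 2.8659e-7*I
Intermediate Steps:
c(w) = 2*w*(-93 + w) (c(w) = (-93 + w)*(2*w) = 2*w*(-93 + w))
M = 6*I*√30 (M = √(-3140 + 2*103*(-93 + 103)) = √(-3140 + 2*103*10) = √(-3140 + 2060) = √(-1080) = 6*I*√30 ≈ 32.863*I)
24898/(((-13366 + M)*(3684 - 19665))) = 24898/(((-13366 + 6*I*√30)*(3684 - 19665))) = 24898/(((-13366 + 6*I*√30)*(-15981))) = 24898/(213602046 - 95886*I*√30)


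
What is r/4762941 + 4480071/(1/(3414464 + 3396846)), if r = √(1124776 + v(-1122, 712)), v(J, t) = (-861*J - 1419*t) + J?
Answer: 30515152403010 + 2*√269842/4762941 ≈ 3.0515e+13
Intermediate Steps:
v(J, t) = -1419*t - 860*J (v(J, t) = (-1419*t - 861*J) + J = -1419*t - 860*J)
r = 2*√269842 (r = √(1124776 + (-1419*712 - 860*(-1122))) = √(1124776 + (-1010328 + 964920)) = √(1124776 - 45408) = √1079368 = 2*√269842 ≈ 1038.9)
r/4762941 + 4480071/(1/(3414464 + 3396846)) = (2*√269842)/4762941 + 4480071/(1/(3414464 + 3396846)) = (2*√269842)*(1/4762941) + 4480071/(1/6811310) = 2*√269842/4762941 + 4480071/(1/6811310) = 2*√269842/4762941 + 4480071*6811310 = 2*√269842/4762941 + 30515152403010 = 30515152403010 + 2*√269842/4762941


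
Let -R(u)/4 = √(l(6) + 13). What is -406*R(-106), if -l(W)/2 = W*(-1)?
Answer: 8120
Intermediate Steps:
l(W) = 2*W (l(W) = -2*W*(-1) = -(-2)*W = 2*W)
R(u) = -20 (R(u) = -4*√(2*6 + 13) = -4*√(12 + 13) = -4*√25 = -4*5 = -20)
-406*R(-106) = -406*(-20) = 8120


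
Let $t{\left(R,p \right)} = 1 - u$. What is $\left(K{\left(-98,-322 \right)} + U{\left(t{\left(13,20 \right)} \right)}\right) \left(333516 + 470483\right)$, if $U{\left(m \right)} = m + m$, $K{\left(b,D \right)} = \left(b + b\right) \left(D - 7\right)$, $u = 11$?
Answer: $51828991536$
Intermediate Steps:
$K{\left(b,D \right)} = 2 b \left(-7 + D\right)$
$t{\left(R,p \right)} = -10$ ($t{\left(R,p \right)} = 1 - 11 = -10$)
$U{\left(m \right)} = 2 m$
$\left(K{\left(-98,-322 \right)} + U{\left(t{\left(13,20 \right)} \right)}\right) \left(333516 + 470483\right) = \left(2 \left(-98\right) \left(-7 - 322\right) + 2 \left(-10\right)\right) \left(333516 + 470483\right) = \left(2 \left(-98\right) \left(-329\right) - 20\right) 803999 = \left(64484 - 20\right) 803999 = 64464 \cdot 803999 = 51828991536$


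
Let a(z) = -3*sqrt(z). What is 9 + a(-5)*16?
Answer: 9 - 48*I*sqrt(5) ≈ 9.0 - 107.33*I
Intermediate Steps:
9 + a(-5)*16 = 9 - 3*I*sqrt(5)*16 = 9 - 48*I*sqrt(5)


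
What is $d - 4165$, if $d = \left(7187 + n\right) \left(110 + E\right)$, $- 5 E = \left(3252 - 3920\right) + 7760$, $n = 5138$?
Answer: $-16130195$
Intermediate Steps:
$E = - \frac{7092}{5}$ ($E = - \frac{\left(3252 - 3920\right) + 7760}{5} = - \frac{-668 + 7760}{5} = \left(- \frac{1}{5}\right) 7092 = - \frac{7092}{5} \approx -1418.4$)
$d = -16126030$ ($d = \left(7187 + 5138\right) \left(110 - \frac{7092}{5}\right) = 12325 \left(- \frac{6542}{5}\right) = -16126030$)
$d - 4165 = -16126030 - 4165 = -16130195$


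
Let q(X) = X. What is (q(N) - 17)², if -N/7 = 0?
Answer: 289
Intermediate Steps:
N = 0 (N = -7*0 = 0)
(q(N) - 17)² = (0 - 17)² = (-17)² = 289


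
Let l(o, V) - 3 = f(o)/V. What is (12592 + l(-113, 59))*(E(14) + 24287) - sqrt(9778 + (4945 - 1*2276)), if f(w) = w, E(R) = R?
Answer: 18055448592/59 - 3*sqrt(1383) ≈ 3.0602e+8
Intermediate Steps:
l(o, V) = 3 + o/V
(12592 + l(-113, 59))*(E(14) + 24287) - sqrt(9778 + (4945 - 1*2276)) = (12592 + (3 - 113/59))*(14 + 24287) - sqrt(9778 + (4945 - 1*2276)) = (12592 + (3 - 113*1/59))*24301 - sqrt(9778 + (4945 - 2276)) = (12592 + (3 - 113/59))*24301 - sqrt(9778 + 2669) = (12592 + 64/59)*24301 - sqrt(12447) = (742992/59)*24301 - 3*sqrt(1383) = 18055448592/59 - 3*sqrt(1383)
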